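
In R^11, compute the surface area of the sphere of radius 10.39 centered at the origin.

|∂B_11(10.39)| ≈ 3.03846e+11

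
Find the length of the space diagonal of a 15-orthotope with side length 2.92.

||(2.92,2.92,...,2.92)|| = √(15)·2.92 ≈ 11.3091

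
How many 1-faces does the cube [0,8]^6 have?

Each of the 2^6 = 64 vertices has degree 6; total edges = 6·2^6/2 = 192.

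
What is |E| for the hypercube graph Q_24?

Each of the 2^24 = 16777216 vertices has degree 24; total edges = 24·2^24/2 = 201326592.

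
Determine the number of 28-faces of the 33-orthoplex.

Number of 28-faces = 2^(28+1) · C(33,28+1) = 536870912 · 40920 = 21968757719040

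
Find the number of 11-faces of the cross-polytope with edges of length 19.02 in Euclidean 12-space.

Each 11-face is the convex hull of 12 vertices, one chosen as ±e_i from each of 12 distinct axes: 2^12·C(12,12) = 4096.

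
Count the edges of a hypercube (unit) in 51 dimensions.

The 51-cube has n·2^(n-1) = 51·2^50 = 51·1125899906842624 = 57420895248973824 edges.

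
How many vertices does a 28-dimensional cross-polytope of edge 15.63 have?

The 28-dimensional cross-polytope has 2n = 2·28 = 56 vertices.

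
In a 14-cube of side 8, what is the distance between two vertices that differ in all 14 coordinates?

The space diagonal of an n-cube of side s is s√n. Here 8·√14 ≈ 29.9333.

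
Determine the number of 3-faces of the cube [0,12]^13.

f_3(13-cube) = (13 choose 3) · 2^10 = 292864.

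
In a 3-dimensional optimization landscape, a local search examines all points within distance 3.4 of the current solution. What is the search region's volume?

Volume = π^{3/2}·(3.4)^3/Γ(5/2) ≈ 164.636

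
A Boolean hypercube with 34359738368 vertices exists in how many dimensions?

Since 2^n = 34359738368, we have n = 35.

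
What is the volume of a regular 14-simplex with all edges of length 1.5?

Volume = 1.5^14 · √(15/2^14) / 14! ≈ 1.01322e-10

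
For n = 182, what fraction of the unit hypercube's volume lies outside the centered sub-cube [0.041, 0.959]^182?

The inner cube has side 1-2·0.041 = 0.918 and volume (0.918)^182 ≈ 1.727e-07, so the shell holds 0.9999998273 of the volume.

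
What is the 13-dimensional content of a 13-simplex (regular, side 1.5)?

Volume = 1.5^13 · √(14/2^13) / 13! ≈ 1.29204e-09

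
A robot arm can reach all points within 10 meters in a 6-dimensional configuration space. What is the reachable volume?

Volume = π^{6/2}·(10)^6/Γ(4) = 500000·π^3/3 ≈ 5.16771e+06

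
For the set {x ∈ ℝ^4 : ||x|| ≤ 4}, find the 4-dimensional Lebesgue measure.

V = 128·π^2 ≈ 1263.31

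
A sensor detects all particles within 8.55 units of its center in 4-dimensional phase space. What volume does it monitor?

V_4(8.55) = π^(4/2) · (8.55)^4 / Γ(4/2 + 1) ≈ 26371.5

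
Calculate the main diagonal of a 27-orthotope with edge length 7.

d = √(7² + 7² + ... + 7²) [27 terms] = √(27·7²) = 7√27 ≈ 36.3731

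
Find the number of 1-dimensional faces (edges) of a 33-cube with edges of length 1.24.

Each of the 2^33 = 8589934592 vertices has degree 33; total edges = 33·2^33/2 = 141733920768.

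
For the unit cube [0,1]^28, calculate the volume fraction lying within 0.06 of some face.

The inner cube has side 1-2·0.06 = 0.88 and volume (0.88)^28 ≈ 0.02789, so the shell holds 0.972106 of the volume.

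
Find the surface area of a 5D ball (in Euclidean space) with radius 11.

The surface area of an n-ball is 2π^(n/2) r^(n-1) / Γ(n/2). For n=5, r=11: 117128·π^2/3 ≈ 385336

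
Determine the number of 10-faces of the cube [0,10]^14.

Number of 10-faces = C(14,10) · 2^(14-10) = 1001 · 16 = 16016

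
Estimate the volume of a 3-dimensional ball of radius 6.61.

The n-ball volume is π^(n/2)·r^n/Γ(n/2+1). With n=3, r=6.61: V ≈ 1209.74.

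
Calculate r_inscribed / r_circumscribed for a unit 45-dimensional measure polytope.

r_in = 1/2 (half the side); r_out = 1√45/2 (half the diagonal). Ratio = 1/√45 ≈ 0.149071.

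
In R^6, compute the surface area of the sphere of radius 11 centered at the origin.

|∂B_6(11)| = 161051·π^3 ≈ 4.99359e+06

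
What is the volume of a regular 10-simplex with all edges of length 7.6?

Volume = 7.6^10 · √(11/2^10) / 10! ≈ 18.362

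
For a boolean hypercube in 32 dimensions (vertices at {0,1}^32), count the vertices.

Number of vertices = 2^32 = 4294967296.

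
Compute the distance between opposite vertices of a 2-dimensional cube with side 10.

d = √(10² + 10² + ... + 10²) [2 terms] = √(2·10²) = 10√2 ≈ 14.1421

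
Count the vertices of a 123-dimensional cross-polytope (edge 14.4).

Number of vertices = 2n = 246.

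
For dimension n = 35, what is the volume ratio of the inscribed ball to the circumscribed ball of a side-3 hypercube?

V_in / V_out = (r_in/r_out)^35 = (1/√35)^35 = 35^(-35/2) ≈ 9.52378e-28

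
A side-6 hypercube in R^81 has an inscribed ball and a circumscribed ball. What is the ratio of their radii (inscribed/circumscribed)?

r_in = 6/2 (half the side); r_out = 6√81/2 (half the diagonal). Ratio = 1/√81 ≈ 0.111111.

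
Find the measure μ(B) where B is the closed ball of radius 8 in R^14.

The n-ball volume is π^(n/2)·r^n/Γ(n/2+1). With n=14, r=8: V = 274877906944·π^7/315 ≈ 2.63559e+12.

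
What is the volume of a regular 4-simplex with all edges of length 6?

V_4 = √(5) · 6^4 / (4! · 2^(4/2)) ≈ 30.1869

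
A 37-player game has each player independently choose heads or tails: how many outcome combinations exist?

Number of vertices = 2^37 = 137438953472.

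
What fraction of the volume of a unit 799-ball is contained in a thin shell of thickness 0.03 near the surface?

Shell fraction = 1 - (1-0.03)^799 ≈ 1 - 2.695e-11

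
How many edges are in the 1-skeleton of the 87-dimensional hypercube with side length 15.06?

The 87-cube has n·2^(n-1) = 87·2^86 = 87·77371252455336267181195264 = 6731298963614255244763987968 edges.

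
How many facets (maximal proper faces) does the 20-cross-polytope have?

An n-cross-polytope has 2^(k+1)·C(n,k+1) k-faces. Here 2^20·C(20,20) = 1048576·1 = 1048576.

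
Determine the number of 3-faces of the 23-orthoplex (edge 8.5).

Each 3-face is the convex hull of 4 vertices, one chosen as ±e_i from each of 4 distinct axes: 2^4·C(23,4) = 141680.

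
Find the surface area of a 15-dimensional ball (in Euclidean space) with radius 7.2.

S = n·V_n(r)/r = 15·V_15(7.2)/7.2 (volume-to-surface relation), giving 5.75673e+12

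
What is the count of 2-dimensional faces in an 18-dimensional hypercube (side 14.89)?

Choose 2 of 18 axes to span the face (C(18,2) = 153 ways), then fix each of the remaining 16 coordinates at one of its two extreme values (2^16 = 65536 ways): 153·65536 = 10027008.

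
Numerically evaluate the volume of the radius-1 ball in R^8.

V = π^4/24 ≈ 4.05871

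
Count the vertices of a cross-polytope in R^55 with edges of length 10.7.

The 55-dimensional cross-polytope has 2n = 2·55 = 110 vertices.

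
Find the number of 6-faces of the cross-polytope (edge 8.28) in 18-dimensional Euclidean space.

f_6(18-orthoplex) = 2^7 · (18 choose 7) = 4073472.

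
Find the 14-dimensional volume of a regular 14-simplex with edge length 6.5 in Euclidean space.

Volume = 6.5^14 · √(15/2^14) / 14! ≈ 0.0834093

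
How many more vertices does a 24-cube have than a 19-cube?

The 24-cube has 2^24 = 16777216 vertices. The 19-cube has 2^19 = 524288 vertices. Difference: 16777216 - 524288 = 16252928.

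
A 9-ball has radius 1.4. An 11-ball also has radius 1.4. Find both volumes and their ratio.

V_9(1.4) ≈ 68.1506. V_11(1.4) ≈ 76.298. Ratio V_9/V_11 ≈ 0.8932.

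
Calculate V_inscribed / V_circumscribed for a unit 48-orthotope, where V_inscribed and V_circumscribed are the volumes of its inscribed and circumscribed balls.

V_in/V_out = n^(-n/2) = 48^(-48/2) ≈ 4.469e-41.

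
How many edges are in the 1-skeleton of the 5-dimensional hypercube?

An n-cube has n·2^(n-1) edges. With n = 5: 5·16 = 80.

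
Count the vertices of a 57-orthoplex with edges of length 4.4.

Number of vertices = 2n = 114.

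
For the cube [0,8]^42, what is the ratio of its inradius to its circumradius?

r_in = 8/2 (half the side); r_out = 8√42/2 (half the diagonal). Ratio = 1/√42 ≈ 0.154303.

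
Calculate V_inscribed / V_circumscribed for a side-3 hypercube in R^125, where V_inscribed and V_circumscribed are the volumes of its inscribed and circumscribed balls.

Volume scales as r^n, and r_in/r_out = 1/√125, giving (1/√125)^125 ≈ 8.77252e-132.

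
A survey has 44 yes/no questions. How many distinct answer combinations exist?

Number of vertices = 2^44 = 17592186044416.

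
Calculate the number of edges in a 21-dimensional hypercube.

Each of the 2^21 = 2097152 vertices has degree 21; total edges = 21·2^21/2 = 22020096.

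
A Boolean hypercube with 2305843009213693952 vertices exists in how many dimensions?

Since 2^n = 2305843009213693952, we have n = 61.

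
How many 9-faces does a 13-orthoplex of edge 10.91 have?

Each 9-face is the convex hull of 10 vertices, one chosen as ±e_i from each of 10 distinct axes: 2^10·C(13,10) = 292864.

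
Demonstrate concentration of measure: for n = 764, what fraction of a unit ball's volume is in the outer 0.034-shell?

1 - (1-0.034)^764 ≈ 1 - 3.331e-12 ≈ (100 - 3.33e-10)%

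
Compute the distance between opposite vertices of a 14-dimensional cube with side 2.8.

Diagonal = √14 · 2.8 ≈ 10.4766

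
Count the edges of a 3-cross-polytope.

Each 1-face is the convex hull of 2 vertices, one chosen as ±e_i from each of 2 distinct axes: 2^2·C(3,2) = 12.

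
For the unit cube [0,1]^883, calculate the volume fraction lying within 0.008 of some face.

The inner cube has side 1-2·0.008 = 0.984 and volume (0.984)^883 ≈ 6.526e-07, so the shell holds 0.9999993474 of the volume.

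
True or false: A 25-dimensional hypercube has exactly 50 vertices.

False. The 25-cube has 2^25 = 33554432 vertices.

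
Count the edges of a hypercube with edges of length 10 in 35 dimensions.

Each of the 2^35 = 34359738368 vertices has degree 35; total edges = 35·2^35/2 = 601295421440.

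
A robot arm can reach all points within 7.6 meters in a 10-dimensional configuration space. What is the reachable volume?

The n-ball volume is π^(n/2)·r^n/Γ(n/2+1). With n=10, r=7.6: V ≈ 1.63947e+09.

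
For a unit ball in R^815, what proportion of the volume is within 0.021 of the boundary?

V(inner)/V(outer) = ((1-0.021)/1)^815 ≈ 3.075e-08, so the shell fraction is 0.9999999692.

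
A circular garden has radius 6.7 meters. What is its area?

V_2(6.7) = π^(2/2) · (6.7)^2 / Γ(2/2 + 1) ≈ 141.026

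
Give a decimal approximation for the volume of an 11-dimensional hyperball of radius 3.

The n-ball volume is π^(n/2)·r^n/Γ(n/2+1). With n=11, r=3: V = 419904·π^5/385 ≈ 333763.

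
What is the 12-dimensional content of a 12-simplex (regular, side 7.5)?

For a regular n-simplex with edge a, V = (a^n / n!)·√((n+1)/2^n). With a=7.5, n=12: V ≈ 3.72555.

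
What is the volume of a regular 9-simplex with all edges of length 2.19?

For a regular n-simplex with edge a, V = (a^n / n!)·√((n+1)/2^n). With a=2.19, n=9: V ≈ 0.000446271.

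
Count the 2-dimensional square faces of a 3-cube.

Choose 2 of 3 axes to span the face (C(3,2) = 3 ways), then fix each of the remaining 1 coordinate at one of its two extreme values (2^1 = 2 ways): 3·2 = 6.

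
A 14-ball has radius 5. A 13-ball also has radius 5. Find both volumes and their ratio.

V_14(5) ≈ 3.65762e+09. V_13(5) ≈ 1.11161e+09. Ratio V_14/V_13 ≈ 3.29.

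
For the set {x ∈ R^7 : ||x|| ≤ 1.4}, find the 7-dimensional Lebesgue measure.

Volume = π^{7/2}·(1.4)^7/Γ(9/2) ≈ 49.8054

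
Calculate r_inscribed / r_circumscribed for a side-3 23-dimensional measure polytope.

Ratio = (s/2)/(s√23/2) = 23^(-1/2) ≈ 0.208514.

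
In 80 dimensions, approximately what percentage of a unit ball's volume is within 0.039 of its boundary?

1 - (1-0.039)^80 ≈ 0.958517 ≈ 95.85%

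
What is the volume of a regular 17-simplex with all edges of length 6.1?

Volume = 6.1^17 · √(18/2^17) / 17! ≈ 0.000738618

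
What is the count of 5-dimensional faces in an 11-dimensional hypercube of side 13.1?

f_5(11-cube) = (11 choose 5) · 2^6 = 29568.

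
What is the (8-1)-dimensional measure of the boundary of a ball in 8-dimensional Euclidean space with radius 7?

S_8(7) = 2·π^(8/2)·(7)^7 / Γ(8/2) = 823543·π^4/3 ≈ 2.67402e+07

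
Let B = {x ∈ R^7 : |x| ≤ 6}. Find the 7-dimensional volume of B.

The n-ball volume is π^(n/2)·r^n/Γ(n/2+1). With n=7, r=6: V = 1492992·π^3/35 ≈ 1.32263e+06.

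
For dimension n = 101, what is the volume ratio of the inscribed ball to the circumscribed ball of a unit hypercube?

V_in / V_out = (r_in/r_out)^101 = (1/√101)^101 = 101^(-101/2) ≈ 6.05021e-102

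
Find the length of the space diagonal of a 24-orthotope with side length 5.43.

The space diagonal of an n-cube of side s is s√n. Here 5.43·√24 ≈ 26.6015.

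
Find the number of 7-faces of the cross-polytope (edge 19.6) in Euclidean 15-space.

Each 7-face is the convex hull of 8 vertices, one chosen as ±e_i from each of 8 distinct axes: 2^8·C(15,8) = 1647360.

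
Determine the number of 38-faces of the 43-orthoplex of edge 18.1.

f_38(43-orthoplex) = 2^39 · (43 choose 39) = 67845364991918080.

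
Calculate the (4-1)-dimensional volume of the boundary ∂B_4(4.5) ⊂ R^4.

|∂B_4(4.5)| = 729·π^2/4 ≈ 1798.74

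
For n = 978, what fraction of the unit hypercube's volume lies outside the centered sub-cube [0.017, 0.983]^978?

The inner cube has side 1-2·0.017 = 0.966 and volume (0.966)^978 ≈ 2.031e-15, so the shell holds 1 - 2.031e-15 of the volume.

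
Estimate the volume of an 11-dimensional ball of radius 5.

The n-ball volume is π^(n/2)·r^n/Γ(n/2+1). With n=11, r=5: V = 625000000·π^5/2079 ≈ 9.19973e+07.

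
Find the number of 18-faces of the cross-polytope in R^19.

Each 18-face is the convex hull of 19 vertices, one chosen as ±e_i from each of 19 distinct axes: 2^19·C(19,19) = 524288.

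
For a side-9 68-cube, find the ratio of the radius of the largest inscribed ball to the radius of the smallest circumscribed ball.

Ratio = (s/2)/(s√68/2) = 68^(-1/2) ≈ 0.121268.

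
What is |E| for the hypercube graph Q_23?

Each of the 2^23 = 8388608 vertices has degree 23; total edges = 23·2^23/2 = 96468992.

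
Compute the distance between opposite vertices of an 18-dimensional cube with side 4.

||(4,4,...,4)|| = √(18)·4 ≈ 16.9706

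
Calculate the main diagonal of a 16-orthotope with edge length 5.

d = √(5² + 5² + ... + 5²) [16 terms] = √(16·5²) = 5√16 = 20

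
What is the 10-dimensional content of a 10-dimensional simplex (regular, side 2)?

Volume = 2^10 · √(11/2^10) / 10! ≈ 2.92471e-05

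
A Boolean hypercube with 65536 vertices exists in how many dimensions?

n = log_2(65536) = 16.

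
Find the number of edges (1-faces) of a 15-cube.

Number of 1-faces = C(15,1) · 2^(15-1) = 15 · 16384 = 245760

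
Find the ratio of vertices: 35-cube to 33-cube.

The 35-cube has 2^35 = 34359738368 vertices. The 33-cube has 2^33 = 8589934592 vertices. Ratio: 34359738368/8589934592 = 4.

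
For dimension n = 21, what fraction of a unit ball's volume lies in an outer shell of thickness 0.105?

1 - (1-0.105)^21 ≈ 0.902662 ≈ 90.27%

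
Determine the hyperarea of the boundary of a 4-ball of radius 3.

The surface area of an n-ball is 2π^(n/2) r^(n-1) / Γ(n/2). For n=4, r=3: 54·π^2 ≈ 532.959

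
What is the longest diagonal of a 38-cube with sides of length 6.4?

Diagonal = √38 · 6.4 ≈ 39.4522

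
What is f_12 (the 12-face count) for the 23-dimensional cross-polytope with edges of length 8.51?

Each 12-face is the convex hull of 13 vertices, one chosen as ±e_i from each of 13 distinct axes: 2^13·C(23,13) = 9372188672.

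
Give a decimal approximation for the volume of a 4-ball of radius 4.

V = 128·π^2 ≈ 1263.31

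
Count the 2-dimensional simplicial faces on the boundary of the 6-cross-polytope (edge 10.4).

An n-cross-polytope has 2^(k+1)·C(n,k+1) k-faces. Here 2^3·C(6,3) = 8·20 = 160.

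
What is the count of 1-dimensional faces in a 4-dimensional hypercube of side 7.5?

f_1(4-cube) = (4 choose 1) · 2^3 = 32.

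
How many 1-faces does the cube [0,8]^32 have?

Each of the 2^32 = 4294967296 vertices has degree 32; total edges = 32·2^32/2 = 68719476736.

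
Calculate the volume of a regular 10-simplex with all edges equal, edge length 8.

For a regular n-simplex with edge a, V = (a^n / n!)·√((n+1)/2^n). With a=8, n=10: V ≈ 30.6678.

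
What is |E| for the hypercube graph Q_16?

Each of the 2^16 = 65536 vertices has degree 16; total edges = 16·2^16/2 = 524288.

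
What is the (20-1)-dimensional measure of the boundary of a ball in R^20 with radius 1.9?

|∂B_20(1.9)| ≈ 102114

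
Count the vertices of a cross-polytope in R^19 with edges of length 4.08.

Number of vertices = 2n = 38.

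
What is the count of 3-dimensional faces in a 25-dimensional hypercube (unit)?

An n-cube has C(n,k)·2^(n-k) k-faces. Here C(25,3)·2^22 = 2300·4194304 = 9646899200.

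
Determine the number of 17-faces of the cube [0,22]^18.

Choose 17 of 18 axes to span the face (C(18,17) = 18 ways), then fix each of the remaining 1 coordinate at one of its two extreme values (2^1 = 2 ways): 18·2 = 36.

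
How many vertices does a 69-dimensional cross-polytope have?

An n-cross-polytope has 2n vertices; here n = 69, giving 138.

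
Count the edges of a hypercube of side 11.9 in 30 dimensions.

An n-cube has n·2^(n-1) edges. With n = 30: 30·536870912 = 16106127360.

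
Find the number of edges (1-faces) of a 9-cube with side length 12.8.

An n-cube has C(n,k)·2^(n-k) k-faces. Here C(9,1)·2^8 = 9·256 = 2304.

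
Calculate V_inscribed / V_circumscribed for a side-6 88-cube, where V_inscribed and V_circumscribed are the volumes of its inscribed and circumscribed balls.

V_in/V_out = n^(-n/2) = 88^(-88/2) ≈ 2.7718e-86.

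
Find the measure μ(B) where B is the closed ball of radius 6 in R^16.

V_16(6) = π^(16/2) · (6)^16 / Γ(16/2 + 1) = 2448880128·π^8/35 ≈ 6.63894e+11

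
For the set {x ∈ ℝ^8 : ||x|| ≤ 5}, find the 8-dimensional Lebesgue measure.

V = 390625·π^4/24 ≈ 1.58543e+06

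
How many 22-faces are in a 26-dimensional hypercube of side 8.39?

An n-cube has C(n,k)·2^(n-k) k-faces. Here C(26,22)·2^4 = 14950·16 = 239200.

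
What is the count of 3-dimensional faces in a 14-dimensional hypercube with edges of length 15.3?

Choose 3 of 14 axes to span the face (C(14,3) = 364 ways), then fix each of the remaining 11 coordinates at one of its two extreme values (2^11 = 2048 ways): 364·2048 = 745472.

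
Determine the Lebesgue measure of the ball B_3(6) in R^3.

V_3(6) = π^(3/2) · (6)^3 / Γ(3/2 + 1) = 288·π ≈ 904.779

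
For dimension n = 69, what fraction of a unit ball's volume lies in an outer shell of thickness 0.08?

1 - (1-0.08)^69 ≈ 0.996828 ≈ 99.68%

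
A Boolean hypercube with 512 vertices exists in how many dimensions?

n = log_2(512) = 9.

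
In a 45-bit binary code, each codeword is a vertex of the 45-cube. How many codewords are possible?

Each vertex is a binary string of length 45, so there are 2^45 = 35184372088832.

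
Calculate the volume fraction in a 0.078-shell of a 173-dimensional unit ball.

V(inner)/V(outer) = ((1-0.078)/1)^173 ≈ 7.915e-07, so the shell fraction is 0.9999992085.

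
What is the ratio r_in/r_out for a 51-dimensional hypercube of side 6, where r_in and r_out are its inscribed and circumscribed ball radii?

Ratio = (s/2)/(s√51/2) = 51^(-1/2) ≈ 0.140028.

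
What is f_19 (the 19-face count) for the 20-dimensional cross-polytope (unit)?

f_19(20-orthoplex) = 2^20 · (20 choose 20) = 1048576.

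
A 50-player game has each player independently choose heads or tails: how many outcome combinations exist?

An n-cube has 2^n vertices; for n = 50 that is 2^50 = 1125899906842624.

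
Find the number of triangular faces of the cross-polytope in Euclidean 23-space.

An n-cross-polytope has 2^(k+1)·C(n,k+1) k-faces. Here 2^3·C(23,3) = 8·1771 = 14168.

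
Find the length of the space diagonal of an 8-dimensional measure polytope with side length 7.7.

||(7.7,7.7,...,7.7)|| = √(8)·7.7 ≈ 21.7789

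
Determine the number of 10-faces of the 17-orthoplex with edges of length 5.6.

Each 10-face is the convex hull of 11 vertices, one chosen as ±e_i from each of 11 distinct axes: 2^11·C(17,11) = 25346048.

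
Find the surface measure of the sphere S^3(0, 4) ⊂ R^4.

|∂B_4(4)| = 128·π^2 ≈ 1263.31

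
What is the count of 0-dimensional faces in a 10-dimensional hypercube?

Number of 0-faces = C(10,0) · 2^(10-0) = 1 · 1024 = 1024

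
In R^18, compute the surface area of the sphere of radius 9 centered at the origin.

S = n·V_n(r)/r = 18·V_18(9)/9 (volume-to-surface relation), giving 1853020188851841·π^9/2240 ≈ 2.46593e+16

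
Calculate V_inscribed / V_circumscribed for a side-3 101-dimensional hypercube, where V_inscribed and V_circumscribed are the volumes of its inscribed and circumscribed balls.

V_in/V_out = n^(-n/2) = 101^(-101/2) ≈ 6.05021e-102.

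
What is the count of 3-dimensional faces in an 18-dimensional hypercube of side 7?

Number of 3-faces = C(18,3) · 2^(18-3) = 816 · 32768 = 26738688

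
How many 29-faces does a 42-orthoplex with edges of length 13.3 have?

Number of 29-faces = 2^(29+1) · C(42,29+1) = 1073741824 · 11058116888 = 11873562597326323712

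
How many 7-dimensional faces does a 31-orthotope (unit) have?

An n-cube has C(n,k)·2^(n-k) k-faces. Here C(31,7)·2^24 = 2629575·16777216 = 44116947763200.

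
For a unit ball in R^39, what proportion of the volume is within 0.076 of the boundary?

V(inner)/V(outer) = ((1-0.076)/1)^39 ≈ 0.04584, so the shell fraction is 0.954164.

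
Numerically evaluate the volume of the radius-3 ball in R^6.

The n-ball volume is π^(n/2)·r^n/Γ(n/2+1). With n=6, r=3: V = 243·π^3/2 ≈ 3767.26.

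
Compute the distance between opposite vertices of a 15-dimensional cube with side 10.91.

Diagonal = √15 · 10.91 ≈ 42.2542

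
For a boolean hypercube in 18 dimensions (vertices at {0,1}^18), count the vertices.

An n-cube has 2^n vertices; for n = 18 that is 2^18 = 262144.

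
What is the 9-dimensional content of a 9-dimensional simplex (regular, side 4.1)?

For a regular n-simplex with edge a, V = (a^n / n!)·√((n+1)/2^n). With a=4.1, n=9: V ≈ 0.126083.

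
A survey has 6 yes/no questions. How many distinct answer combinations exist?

An n-cube has 2^n vertices; for n = 6 that is 2^6 = 64.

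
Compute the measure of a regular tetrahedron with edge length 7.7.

Volume = (√2/12) · 7.7³ = 53.8029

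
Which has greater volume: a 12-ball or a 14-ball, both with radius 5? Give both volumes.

V_12(5) ≈ 3.25992e+08. V_14(5) ≈ 3.65762e+09. The 14-ball is larger.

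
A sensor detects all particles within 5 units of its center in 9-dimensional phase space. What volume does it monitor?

V_9(5) = π^(9/2) · (5)^9 / Γ(9/2 + 1) = 12500000·π^4/189 ≈ 6.4424e+06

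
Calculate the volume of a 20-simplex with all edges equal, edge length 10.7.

Volume = 10.7^20 · √(21/2^20) / 20! ≈ 0.711804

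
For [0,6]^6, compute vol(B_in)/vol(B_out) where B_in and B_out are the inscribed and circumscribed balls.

V_in / V_out = (r_in/r_out)^6 = (1/√6)^6 = 6^(-6/2) ≈ 0.00462963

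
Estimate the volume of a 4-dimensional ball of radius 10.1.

V_4(10.1) = π^(4/2) · (10.1)^4 / Γ(4/2 + 1) ≈ 51351.7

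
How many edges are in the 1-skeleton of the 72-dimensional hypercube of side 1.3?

Number of 1-faces = C(72,1)·2^(72-1) = 72·2361183241434822606848 = 170005193383307227693056.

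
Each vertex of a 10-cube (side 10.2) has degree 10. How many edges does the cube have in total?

The 10-cube has n·2^(n-1) = 10·2^9 = 10·512 = 5120 edges.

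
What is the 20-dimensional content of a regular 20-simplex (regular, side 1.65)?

V = (1.65^20 / 20!) · √((20+1) / 2^20) ≈ 4.11494e-17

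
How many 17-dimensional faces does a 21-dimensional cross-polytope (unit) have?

An n-cross-polytope has 2^(k+1)·C(n,k+1) k-faces. Here 2^18·C(21,18) = 262144·1330 = 348651520.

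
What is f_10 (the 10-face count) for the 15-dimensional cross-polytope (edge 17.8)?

Number of 10-faces = 2^(10+1) · C(15,10+1) = 2048 · 1365 = 2795520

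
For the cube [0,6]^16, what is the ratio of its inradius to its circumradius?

Ratio = (s/2)/(s√16/2) = 16^(-1/2) ≈ 0.25.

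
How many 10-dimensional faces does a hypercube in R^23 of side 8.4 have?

Choose 10 of 23 axes to span the face (C(23,10) = 1144066 ways), then fix each of the remaining 13 coordinates at one of its two extreme values (2^13 = 8192 ways): 1144066·8192 = 9372188672.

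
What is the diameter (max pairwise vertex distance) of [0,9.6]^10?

The space diagonal of an n-cube of side s is s√n. Here 9.6·√10 ≈ 30.3579.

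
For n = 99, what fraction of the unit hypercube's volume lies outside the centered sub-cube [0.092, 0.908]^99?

The inner cube has side 1-2·0.092 = 0.816 and volume (0.816)^99 ≈ 1.809e-09, so the shell holds 0.9999999982 of the volume.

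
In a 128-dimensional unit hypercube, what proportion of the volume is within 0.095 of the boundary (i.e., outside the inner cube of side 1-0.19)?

The inner cube has side 1-2·0.095 = 0.81 and volume (0.81)^128 ≈ 1.932e-12, so the shell holds 1 - 1.932e-12 of the volume.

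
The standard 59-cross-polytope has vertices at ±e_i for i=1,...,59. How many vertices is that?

The vertices are ±e_1, ..., ±e_59, so there are 2·59 = 118.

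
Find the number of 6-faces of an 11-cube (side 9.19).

Number of 6-faces = C(11,6) · 2^(11-6) = 462 · 32 = 14784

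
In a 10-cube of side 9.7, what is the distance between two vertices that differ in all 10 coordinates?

||(9.7,9.7,...,9.7)|| = √(10)·9.7 ≈ 30.6741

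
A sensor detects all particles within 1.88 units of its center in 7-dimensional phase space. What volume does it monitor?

The n-ball volume is π^(n/2)·r^n/Γ(n/2+1). With n=7, r=1.88: V ≈ 392.18.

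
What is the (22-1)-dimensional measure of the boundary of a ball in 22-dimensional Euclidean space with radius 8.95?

S = n·V_n(r)/r = 22·V_22(8.95)/8.95 (volume-to-surface relation), giving 1.57834e+19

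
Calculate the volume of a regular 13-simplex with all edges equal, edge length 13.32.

V_13 = √(14) · 13.32^13 / (13! · 2^(13/2)) ≈ 2758.31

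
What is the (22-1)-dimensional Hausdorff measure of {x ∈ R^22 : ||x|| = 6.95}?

|∂B_22(6.95)| ≈ 7.79106e+16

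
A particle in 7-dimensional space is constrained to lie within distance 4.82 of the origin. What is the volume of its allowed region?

The n-ball volume is π^(n/2)·r^n/Γ(n/2+1). With n=7, r=4.82: V ≈ 285568.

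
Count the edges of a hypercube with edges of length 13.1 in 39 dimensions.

The 39-cube has n·2^(n-1) = 39·2^38 = 39·274877906944 = 10720238370816 edges.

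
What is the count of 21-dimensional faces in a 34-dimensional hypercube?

An n-cube has C(n,k)·2^(n-k) k-faces. Here C(34,21)·2^13 = 927983760·8192 = 7602042961920.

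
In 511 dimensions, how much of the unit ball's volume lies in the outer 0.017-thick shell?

V(inner)/V(outer) = ((1-0.017)/1)^511 ≈ 0.0001566, so the shell fraction is 0.999843.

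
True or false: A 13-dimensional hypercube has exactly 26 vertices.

False. The 13-cube has 2^13 = 8192 vertices.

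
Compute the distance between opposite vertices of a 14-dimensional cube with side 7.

d = √(7² + 7² + ... + 7²) [14 terms] = √(14·7²) = 7√14 ≈ 26.1916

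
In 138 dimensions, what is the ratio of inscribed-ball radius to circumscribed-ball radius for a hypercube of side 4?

For an n-cube of any side s, the inradius is s/2 and the circumradius is s√n/2, so the ratio is 1/√138 ≈ 0.0851257.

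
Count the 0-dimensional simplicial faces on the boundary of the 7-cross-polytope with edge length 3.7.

f_0(7-orthoplex) = 2^1 · (7 choose 1) = 14.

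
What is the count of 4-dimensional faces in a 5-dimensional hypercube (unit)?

Number of 4-faces = C(5,4) · 2^(5-4) = 5 · 2 = 10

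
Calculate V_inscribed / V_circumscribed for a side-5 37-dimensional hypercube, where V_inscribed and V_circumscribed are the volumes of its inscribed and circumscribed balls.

The radii are 5/2 and 5√37/2, so the volume ratio is (1/√37)^37 = 37^{-37/2} ≈ 9.73348e-30.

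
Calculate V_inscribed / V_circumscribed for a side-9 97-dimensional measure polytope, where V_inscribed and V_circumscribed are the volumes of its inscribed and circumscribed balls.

V_in/V_out = n^(-n/2) = 97^(-97/2) ≈ 4.38098e-97.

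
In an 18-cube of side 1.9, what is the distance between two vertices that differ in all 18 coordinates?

Diagonal = √18 · 1.9 ≈ 8.06102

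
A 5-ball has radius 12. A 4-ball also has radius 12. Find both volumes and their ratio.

V_5(12) ≈ 1.3098e+06. V_4(12) ≈ 102328. Ratio V_5/V_4 ≈ 12.8.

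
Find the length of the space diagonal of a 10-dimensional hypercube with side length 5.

d = √(5² + 5² + ... + 5²) [10 terms] = √(10·5²) = 5√10 ≈ 15.8114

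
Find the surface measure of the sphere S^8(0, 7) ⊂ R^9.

The surface area of an n-ball is 2π^(n/2) r^(n-1) / Γ(n/2). For n=9, r=7: 26353376·π^4/15 ≈ 1.71137e+08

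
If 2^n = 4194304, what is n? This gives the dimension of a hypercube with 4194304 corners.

n = log_2(4194304) = 22.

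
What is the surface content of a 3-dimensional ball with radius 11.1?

S = n·V_n(r)/r = 3·V_3(11.1)/11.1 (volume-to-surface relation), giving 4πr² = 4π·(11.1)² ≈ 1548.3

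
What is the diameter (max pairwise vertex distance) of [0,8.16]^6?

Diagonal = √6 · 8.16 ≈ 19.9878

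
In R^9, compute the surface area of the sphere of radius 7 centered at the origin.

|∂B_9(7)| = 26353376·π^4/15 ≈ 1.71137e+08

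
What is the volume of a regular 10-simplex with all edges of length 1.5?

Volume = 1.5^10 · √(11/2^10) / 10! ≈ 1.64701e-06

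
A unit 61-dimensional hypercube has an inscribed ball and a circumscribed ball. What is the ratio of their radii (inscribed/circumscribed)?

r_in / r_out = (1/2) / (1√61/2) = 1/√61 ≈ 0.128037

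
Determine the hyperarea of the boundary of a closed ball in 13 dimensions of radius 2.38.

S = n·V_n(r)/r = 13·V_13(2.38)/2.38 (volume-to-surface relation), giving 391028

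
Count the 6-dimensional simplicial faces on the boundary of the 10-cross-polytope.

Each 6-face is the convex hull of 7 vertices, one chosen as ±e_i from each of 7 distinct axes: 2^7·C(10,7) = 15360.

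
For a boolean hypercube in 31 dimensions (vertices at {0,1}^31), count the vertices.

An n-cube has 2^n vertices; for n = 31 that is 2^31 = 2147483648.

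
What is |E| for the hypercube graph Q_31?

The 31-cube has n·2^(n-1) = 31·2^30 = 31·1073741824 = 33285996544 edges.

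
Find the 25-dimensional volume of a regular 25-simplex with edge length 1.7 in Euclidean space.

V_25 = √(26) · 1.7^25 / (25! · 2^(25/2)) ≈ 3.27483e-23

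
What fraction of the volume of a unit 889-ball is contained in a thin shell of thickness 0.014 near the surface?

Shell fraction = 1 - (1-0.014)^889 ≈ 0.9999963977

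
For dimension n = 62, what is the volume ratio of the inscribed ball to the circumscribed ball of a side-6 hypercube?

V_in/V_out = n^(-n/2) = 62^(-62/2) ≈ 2.72808e-56.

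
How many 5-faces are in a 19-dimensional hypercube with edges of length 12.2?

Number of 5-faces = C(19,5) · 2^(19-5) = 11628 · 16384 = 190513152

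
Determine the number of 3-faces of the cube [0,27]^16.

Choose 3 of 16 axes to span the face (C(16,3) = 560 ways), then fix each of the remaining 13 coordinates at one of its two extreme values (2^13 = 8192 ways): 560·8192 = 4587520.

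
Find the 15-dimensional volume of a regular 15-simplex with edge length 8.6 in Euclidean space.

V_15 = √(16) · 8.6^15 / (15! · 2^(15/2)) ≈ 1.75919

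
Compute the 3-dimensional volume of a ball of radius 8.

V_3(8) = π^(3/2) · (8)^3 / Γ(3/2 + 1) = 2048·π/3 ≈ 2144.66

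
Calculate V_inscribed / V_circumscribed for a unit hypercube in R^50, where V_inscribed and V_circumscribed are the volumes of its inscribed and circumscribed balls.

Volume scales as r^n, and r_in/r_out = 1/√50, giving (1/√50)^50 ≈ 3.35544e-43.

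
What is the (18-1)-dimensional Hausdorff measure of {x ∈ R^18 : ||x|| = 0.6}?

S = n·V_n(r)/r = 18·V_18(0.6)/0.6 (volume-to-surface relation), giving 0.000250282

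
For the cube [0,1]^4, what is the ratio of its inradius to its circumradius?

r_in / r_out = (1/2) / (1√4/2) = 1/√4 ≈ 0.5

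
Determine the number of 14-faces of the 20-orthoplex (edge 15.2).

Number of 14-faces = 2^(14+1) · C(20,14+1) = 32768 · 15504 = 508035072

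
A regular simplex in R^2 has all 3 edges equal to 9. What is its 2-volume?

Area = (√3/4) · 9² = 35.074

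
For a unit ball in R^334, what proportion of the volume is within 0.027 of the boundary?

V(inner)/V(outer) = ((1-0.027)/1)^334 ≈ 0.0001071, so the shell fraction is 0.999893.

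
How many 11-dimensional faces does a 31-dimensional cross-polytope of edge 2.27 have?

Each 11-face is the convex hull of 12 vertices, one chosen as ±e_i from each of 12 distinct axes: 2^12·C(31,12) = 578029670400.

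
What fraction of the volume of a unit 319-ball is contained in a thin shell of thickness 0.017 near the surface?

V(inner)/V(outer) = ((1-0.017)/1)^319 ≈ 0.004213, so the shell fraction is 0.995787.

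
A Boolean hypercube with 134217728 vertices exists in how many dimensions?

Since 2^n = 134217728, we have n = 27.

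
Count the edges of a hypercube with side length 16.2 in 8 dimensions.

The 8-cube has n·2^(n-1) = 8·2^7 = 8·128 = 1024 edges.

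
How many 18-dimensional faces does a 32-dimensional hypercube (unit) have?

f_18(32-cube) = (32 choose 18) · 2^14 = 7724000870400.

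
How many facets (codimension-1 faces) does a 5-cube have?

Number of 4-faces = C(5,4) · 2^(5-4) = 5 · 2 = 10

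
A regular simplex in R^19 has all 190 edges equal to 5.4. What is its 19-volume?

Volume = 5.4^19 · √(20/2^19) / 19! ≈ 4.17943e-06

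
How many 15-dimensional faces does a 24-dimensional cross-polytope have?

Each 15-face is the convex hull of 16 vertices, one chosen as ±e_i from each of 16 distinct axes: 2^16·C(24,16) = 48199827456.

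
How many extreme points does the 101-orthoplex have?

The vertices are ±e_1, ..., ±e_101, so there are 2·101 = 202.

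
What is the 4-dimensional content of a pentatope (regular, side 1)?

For a regular n-simplex with edge a, V = (a^n / n!)·√((n+1)/2^n). With a=1, n=4: V ≈ 0.0232924.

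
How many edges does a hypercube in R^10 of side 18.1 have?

An n-cube has n·2^(n-1) edges. With n = 10: 10·512 = 5120.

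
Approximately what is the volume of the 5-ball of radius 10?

V = 160000·π^2/3 ≈ 526379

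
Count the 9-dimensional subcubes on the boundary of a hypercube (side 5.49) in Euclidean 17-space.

Number of 9-faces = C(17,9) · 2^(17-9) = 24310 · 256 = 6223360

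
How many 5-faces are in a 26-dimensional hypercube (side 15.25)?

An n-cube has C(n,k)·2^(n-k) k-faces. Here C(26,5)·2^21 = 65780·2097152 = 137950658560.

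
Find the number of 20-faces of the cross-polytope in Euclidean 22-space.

Each 20-face is the convex hull of 21 vertices, one chosen as ±e_i from each of 21 distinct axes: 2^21·C(22,21) = 46137344.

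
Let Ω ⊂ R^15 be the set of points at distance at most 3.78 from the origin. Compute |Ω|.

The n-ball volume is π^(n/2)·r^n/Γ(n/2+1). With n=15, r=3.78: V ≈ 1.7531e+08.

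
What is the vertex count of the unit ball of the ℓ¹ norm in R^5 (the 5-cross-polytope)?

Number of vertices = 2n = 10.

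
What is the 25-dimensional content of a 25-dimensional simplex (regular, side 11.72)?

V = (11.72^25 / 25!) · √((25+1) / 2^25) ≈ 0.0300024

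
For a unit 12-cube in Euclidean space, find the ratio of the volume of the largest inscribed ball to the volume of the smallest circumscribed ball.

V_in/V_out = n^(-n/2) = 12^(-12/2) ≈ 3.34898e-07.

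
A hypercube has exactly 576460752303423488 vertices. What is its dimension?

Since 2^n = 576460752303423488, we have n = 59.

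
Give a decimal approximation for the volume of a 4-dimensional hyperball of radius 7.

The n-ball volume is π^(n/2)·r^n/Γ(n/2+1). With n=4, r=7: V = 2401·π^2/2 ≈ 11848.5.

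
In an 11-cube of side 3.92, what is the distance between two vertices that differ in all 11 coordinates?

The space diagonal of an n-cube of side s is s√n. Here 3.92·√11 ≈ 13.0012.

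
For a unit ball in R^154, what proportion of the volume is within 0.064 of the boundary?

1 - (1-0.064)^154 ≈ 0.999962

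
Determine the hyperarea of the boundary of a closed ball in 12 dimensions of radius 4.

|∂B_12(4)| = 1048576·π^6/15 ≈ 6.7206e+07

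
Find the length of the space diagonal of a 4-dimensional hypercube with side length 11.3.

Diagonal = √4 · 11.3 = 22.6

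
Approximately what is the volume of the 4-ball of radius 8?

The n-ball volume is π^(n/2)·r^n/Γ(n/2+1). With n=4, r=8: V = 2048·π^2 ≈ 20212.9.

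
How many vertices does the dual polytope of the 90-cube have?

The vertices are ±e_1, ..., ±e_90, so there are 2·90 = 180.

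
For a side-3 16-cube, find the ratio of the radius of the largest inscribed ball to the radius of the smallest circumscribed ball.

r_in = 3/2 (half the side); r_out = 3√16/2 (half the diagonal). Ratio = 1/√16 ≈ 0.25.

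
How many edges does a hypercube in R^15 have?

The 15-cube has n·2^(n-1) = 15·2^14 = 15·16384 = 245760 edges.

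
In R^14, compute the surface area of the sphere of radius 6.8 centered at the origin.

|∂B_14(6.8)| ≈ 5.57651e+11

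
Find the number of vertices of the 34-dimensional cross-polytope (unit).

The 34-dimensional cross-polytope has 2n = 2·34 = 68 vertices.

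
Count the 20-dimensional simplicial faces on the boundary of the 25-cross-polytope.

Number of 20-faces = 2^(20+1) · C(25,20+1) = 2097152 · 12650 = 26528972800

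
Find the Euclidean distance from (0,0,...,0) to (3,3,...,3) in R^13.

Diagonal = √13 · 3 ≈ 10.8167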